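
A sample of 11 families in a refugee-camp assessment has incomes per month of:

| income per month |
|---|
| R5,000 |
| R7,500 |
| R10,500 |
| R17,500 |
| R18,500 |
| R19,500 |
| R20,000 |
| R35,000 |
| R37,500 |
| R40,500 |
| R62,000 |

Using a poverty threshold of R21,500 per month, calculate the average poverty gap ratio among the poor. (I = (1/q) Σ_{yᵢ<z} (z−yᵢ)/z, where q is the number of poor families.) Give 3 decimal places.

Incomes under z: R5,000, R7,500, R10,500, R17,500, R18,500, R19,500, R20,000 (q = 7 of N = 11).
Shortfall ratios (z−y)/z: 0.7674, 0.6512, 0.5116, 0.1860, 0.1395, 0.0930, 0.0698; sum = 2.418605.
I averages over the q = 7 poor units only: 2.418605 / 7 = 0.346.

0.346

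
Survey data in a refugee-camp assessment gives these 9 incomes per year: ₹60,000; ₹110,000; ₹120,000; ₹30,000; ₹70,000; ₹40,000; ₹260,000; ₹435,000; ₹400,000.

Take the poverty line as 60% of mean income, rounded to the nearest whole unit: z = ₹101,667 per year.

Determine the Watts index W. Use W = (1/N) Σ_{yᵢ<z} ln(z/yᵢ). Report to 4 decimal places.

Poor units: ₹30,000, ₹40,000, ₹60,000, ₹70,000 (q = 4 of N = 9).
Log shortfalls: ln(101667/30000) = 1.2205; ln(101667/40000) = 0.9328; ln(101667/60000) = 0.5274; ln(101667/70000) = 0.3732.
W = 3.053894 / 9 = 0.3393.

0.3393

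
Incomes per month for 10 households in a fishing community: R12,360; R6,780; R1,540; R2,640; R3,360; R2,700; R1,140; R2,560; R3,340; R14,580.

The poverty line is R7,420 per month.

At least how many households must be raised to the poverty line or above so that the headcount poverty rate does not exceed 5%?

8

8 of the 10 households are poor, so H = 8/10 = 0.800.
A headcount ratio of at most 5% allows at most ⌊0.05 × 10⌋ = 0 poor households.
So at least 8 − 0 = 8 must be lifted.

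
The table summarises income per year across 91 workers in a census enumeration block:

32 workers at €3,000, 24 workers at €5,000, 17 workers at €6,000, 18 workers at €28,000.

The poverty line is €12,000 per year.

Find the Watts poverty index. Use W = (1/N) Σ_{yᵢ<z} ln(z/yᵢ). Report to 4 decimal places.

0.8479

Below z: 32×€3,000, 24×€5,000, 17×€6,000 (q = 73 of N = 91).
ln(z/y) terms: ln(12000/3000) = 1.3863 (×32); ln(12000/5000) = 0.8755 (×24); ln(12000/6000) = 0.6931 (×17).
W = 77.156171 / 91 = 0.8479.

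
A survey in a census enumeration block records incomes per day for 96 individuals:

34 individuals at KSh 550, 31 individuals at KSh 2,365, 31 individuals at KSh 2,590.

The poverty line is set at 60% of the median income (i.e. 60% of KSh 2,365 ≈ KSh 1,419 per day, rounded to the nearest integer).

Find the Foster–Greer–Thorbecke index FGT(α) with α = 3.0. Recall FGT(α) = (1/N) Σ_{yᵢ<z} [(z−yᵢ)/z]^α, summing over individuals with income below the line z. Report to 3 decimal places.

0.081

Poor units: 34×KSh 550 (q = 34 of N = 96).
Gap ratios (z−y)/z: (1419−550)/1419 = 0.6124 (×34).
Raised to α = 3.0: 0.22967 (×34).
Sum = 7.808922; FGT(3.0) = 7.808922 / 96 = 0.081.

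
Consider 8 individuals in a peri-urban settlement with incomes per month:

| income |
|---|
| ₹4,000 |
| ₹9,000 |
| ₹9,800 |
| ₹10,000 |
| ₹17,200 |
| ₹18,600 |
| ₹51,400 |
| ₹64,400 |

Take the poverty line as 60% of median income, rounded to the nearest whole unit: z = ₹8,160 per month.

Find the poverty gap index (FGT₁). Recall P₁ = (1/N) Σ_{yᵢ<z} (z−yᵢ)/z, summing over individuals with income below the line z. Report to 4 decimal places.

Poor units: ₹4,000 (q = 1 of N = 8).
Normalized shortfalls: (8160−4000)/8160 = 0.5098.
Sum of shortfalls = 0.509804; P₁ averages over all N: 0.509804 / 8 = 0.0637.

0.0637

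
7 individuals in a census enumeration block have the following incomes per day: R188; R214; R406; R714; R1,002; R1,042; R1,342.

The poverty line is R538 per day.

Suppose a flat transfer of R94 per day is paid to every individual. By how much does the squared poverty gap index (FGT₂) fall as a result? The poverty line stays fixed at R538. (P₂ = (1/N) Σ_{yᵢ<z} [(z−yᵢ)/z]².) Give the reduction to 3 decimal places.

Before: below the line — R188, R214, R406; squared poverty gap index (FGT₂) = 0.12087.
After the R94 transfer: below the line — R282, R308, R500; squared poverty gap index (FGT₂) = 0.05917.
Reduction = 0.12087 − 0.05917 = 0.062.

0.062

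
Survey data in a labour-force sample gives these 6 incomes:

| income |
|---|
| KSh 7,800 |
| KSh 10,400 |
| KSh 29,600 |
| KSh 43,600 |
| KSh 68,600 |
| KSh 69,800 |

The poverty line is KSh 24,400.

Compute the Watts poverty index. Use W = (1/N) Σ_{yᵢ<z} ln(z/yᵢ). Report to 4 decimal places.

Poor units: KSh 7,800, KSh 10,400 (q = 2 of N = 6).
Log gaps: ln(24400/7800) = 1.1405; ln(24400/10400) = 0.8528.
W = 1.993237 / 6 = 0.3322.

0.3322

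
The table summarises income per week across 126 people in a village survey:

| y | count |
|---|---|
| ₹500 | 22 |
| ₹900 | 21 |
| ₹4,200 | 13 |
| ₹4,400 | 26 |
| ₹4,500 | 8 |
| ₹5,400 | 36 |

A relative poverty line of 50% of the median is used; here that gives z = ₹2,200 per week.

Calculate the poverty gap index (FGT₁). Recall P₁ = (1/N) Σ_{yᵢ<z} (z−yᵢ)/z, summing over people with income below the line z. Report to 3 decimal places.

0.233

Below the line: 22×₹500, 21×₹900 (q = 43 of N = 126).
Shortfall ratios: (2200−500)/2200 = 0.7727 (×22); (2200−900)/2200 = 0.5909 (×21).
Σ = 29.409091. Dividing by the full population N = 126 gives P₁ = 0.233.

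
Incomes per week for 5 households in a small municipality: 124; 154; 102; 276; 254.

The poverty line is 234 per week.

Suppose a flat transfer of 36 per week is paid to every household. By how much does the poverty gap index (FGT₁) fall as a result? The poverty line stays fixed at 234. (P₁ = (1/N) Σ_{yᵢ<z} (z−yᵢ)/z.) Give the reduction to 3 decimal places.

Before: below the line — 102, 124, 154; poverty gap index (FGT₁) = 0.27521.
After the 36 transfer: below the line — 138, 160, 190; poverty gap index (FGT₁) = 0.18291.
Reduction = 0.27521 − 0.18291 = 0.092.

0.092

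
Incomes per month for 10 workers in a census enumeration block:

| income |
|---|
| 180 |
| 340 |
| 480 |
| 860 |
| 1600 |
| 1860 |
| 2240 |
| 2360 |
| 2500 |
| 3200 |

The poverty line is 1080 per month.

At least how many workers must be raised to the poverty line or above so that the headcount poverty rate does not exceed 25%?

4 of the 10 workers are poor, so H = 4/10 = 0.400.
A headcount ratio of at most 25% allows at most ⌊0.25 × 10⌋ = 2 poor workers.
So at least 4 − 2 = 2 must be lifted.

2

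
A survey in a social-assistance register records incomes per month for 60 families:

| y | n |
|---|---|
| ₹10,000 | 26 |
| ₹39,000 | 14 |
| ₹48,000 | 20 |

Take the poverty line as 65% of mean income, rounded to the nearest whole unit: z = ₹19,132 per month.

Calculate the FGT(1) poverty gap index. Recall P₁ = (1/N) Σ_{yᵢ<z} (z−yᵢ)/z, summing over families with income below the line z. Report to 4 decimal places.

Below z: 26×₹10,000 (q = 26 of N = 60).
Normalized shortfalls: (19132−10000)/19132 = 0.4773 (×26).
Sum of shortfalls = 12.410203; P₁ averages over all N: 12.410203 / 60 = 0.2068.

0.2068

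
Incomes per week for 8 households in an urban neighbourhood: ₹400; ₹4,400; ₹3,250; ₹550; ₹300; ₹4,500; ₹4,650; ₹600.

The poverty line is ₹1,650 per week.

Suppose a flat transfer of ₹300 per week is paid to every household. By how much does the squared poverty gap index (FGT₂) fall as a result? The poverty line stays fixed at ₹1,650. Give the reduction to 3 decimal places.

Before: below the line — ₹300, ₹400, ₹550, ₹600; squared poverty gap index (FGT₂) = 0.26159.
After the ₹300 transfer: below the line — ₹600, ₹700, ₹850, ₹900; squared poverty gap index (FGT₂) = 0.14727.
Reduction = 0.26159 − 0.14727 = 0.114.

0.114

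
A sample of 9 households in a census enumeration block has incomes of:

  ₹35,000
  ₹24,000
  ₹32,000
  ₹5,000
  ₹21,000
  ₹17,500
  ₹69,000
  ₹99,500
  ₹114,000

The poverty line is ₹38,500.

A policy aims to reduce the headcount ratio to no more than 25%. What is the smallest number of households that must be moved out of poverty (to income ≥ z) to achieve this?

4

Currently q = 6 of N = 9 are below the line (H = 0.667).
A headcount ratio of at most 25% allows at most ⌊0.25 × 9⌋ = 2 poor households.
So at least 6 − 2 = 4 must be lifted.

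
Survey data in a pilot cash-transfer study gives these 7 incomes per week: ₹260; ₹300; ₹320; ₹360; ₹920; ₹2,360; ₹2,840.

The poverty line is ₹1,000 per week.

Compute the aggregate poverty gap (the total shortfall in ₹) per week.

Below the line: ₹260, ₹300, ₹320, ₹360, ₹920 (q = 5 of N = 7).
Individual gaps: 1000−260 = 740; 1000−300 = 700; 1000−320 = 680; 1000−360 = 640; 1000−920 = 80.
Aggregate gap = ₹2,840.

₹2,840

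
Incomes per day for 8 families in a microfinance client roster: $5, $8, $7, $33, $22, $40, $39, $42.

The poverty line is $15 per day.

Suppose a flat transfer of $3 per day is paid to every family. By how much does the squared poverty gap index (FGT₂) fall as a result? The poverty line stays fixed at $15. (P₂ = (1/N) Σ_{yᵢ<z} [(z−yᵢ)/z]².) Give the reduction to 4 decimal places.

Before: below the line — $5, $7, $8; squared poverty gap index (FGT₂) = 0.118333.
After the $3 transfer: below the line — $8, $10, $11; squared poverty gap index (FGT₂) = 0.050000.
Reduction = 0.118333 − 0.050000 = 0.0683.

0.0683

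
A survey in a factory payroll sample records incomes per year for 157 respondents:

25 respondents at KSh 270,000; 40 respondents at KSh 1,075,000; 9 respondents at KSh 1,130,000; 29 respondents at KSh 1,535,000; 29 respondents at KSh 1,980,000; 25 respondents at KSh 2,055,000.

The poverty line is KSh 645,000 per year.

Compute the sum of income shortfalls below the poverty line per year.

KSh 9,375,000

Poor units: 25×KSh 270,000 (q = 25 of N = 157).
Individual gaps: 25×(645000−270000) = 9375000.
Aggregate gap = KSh 9,375,000.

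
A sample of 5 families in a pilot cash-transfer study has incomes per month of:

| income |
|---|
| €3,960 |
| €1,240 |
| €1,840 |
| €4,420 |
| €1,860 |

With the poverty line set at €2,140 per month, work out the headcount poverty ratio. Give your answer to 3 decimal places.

3 of the 5 families have income below €2,140.
H = 3/5 = 0.600.

0.600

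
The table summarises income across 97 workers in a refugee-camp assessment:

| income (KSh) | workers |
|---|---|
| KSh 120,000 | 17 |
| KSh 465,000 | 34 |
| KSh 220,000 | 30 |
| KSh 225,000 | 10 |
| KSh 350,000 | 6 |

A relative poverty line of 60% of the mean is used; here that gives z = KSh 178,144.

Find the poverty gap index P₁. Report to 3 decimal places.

Below the line: 17×KSh 120,000 (q = 17 of N = 97).
Relative gaps: (178144−120000)/178144 = 0.3264 (×17).
Sum of shortfalls = 5.548590; P₁ averages over all N: 5.548590 / 97 = 0.057.

0.057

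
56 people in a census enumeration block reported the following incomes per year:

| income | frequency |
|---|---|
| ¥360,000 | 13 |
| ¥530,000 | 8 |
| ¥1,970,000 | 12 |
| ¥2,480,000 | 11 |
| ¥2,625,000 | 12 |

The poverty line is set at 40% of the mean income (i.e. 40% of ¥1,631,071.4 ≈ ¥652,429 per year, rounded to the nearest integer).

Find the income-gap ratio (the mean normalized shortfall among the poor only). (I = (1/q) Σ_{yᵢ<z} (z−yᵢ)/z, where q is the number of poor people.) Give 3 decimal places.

0.349

Below the line: 13×¥360,000, 8×¥530,000 (q = 21 of N = 56).
Relative gaps: 0.4482 (×13), 0.1877 (×8); sum = 7.328014.
I averages over the q = 21 poor units only: 7.328014 / 21 = 0.349.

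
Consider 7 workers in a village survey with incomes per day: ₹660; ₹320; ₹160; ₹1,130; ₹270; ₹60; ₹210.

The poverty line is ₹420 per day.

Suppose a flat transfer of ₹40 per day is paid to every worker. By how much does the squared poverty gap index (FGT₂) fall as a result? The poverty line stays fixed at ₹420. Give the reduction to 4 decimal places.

0.0635

Before: below the line — ₹60, ₹160, ₹210, ₹270, ₹320; squared poverty gap index (FGT₂) = 0.221736.
After the ₹40 transfer: below the line — ₹100, ₹200, ₹250, ₹310, ₹360; squared poverty gap index (FGT₂) = 0.158244.
Reduction = 0.221736 − 0.158244 = 0.0635.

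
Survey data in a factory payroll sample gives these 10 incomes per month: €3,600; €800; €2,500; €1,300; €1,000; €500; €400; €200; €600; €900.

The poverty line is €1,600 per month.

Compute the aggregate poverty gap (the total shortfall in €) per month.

Below the line: €200, €400, €500, €600, €800, €900, €1,000, €1,300 (q = 8 of N = 10).
Individual gaps: 1600−200 = 1400; 1600−400 = 1200; 1600−500 = 1100; 1600−600 = 1000; 1600−800 = 800; 1600−900 = 700; 1600−1000 = 600; 1600−1300 = 300.
Aggregate gap = €7,100.

€7,100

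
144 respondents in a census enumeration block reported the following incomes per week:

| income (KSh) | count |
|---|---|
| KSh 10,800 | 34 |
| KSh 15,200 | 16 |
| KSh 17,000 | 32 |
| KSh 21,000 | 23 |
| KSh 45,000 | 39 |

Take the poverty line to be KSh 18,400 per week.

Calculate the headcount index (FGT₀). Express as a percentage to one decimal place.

56.9%

82 of the 144 respondents have income below KSh 18,400.
H = 82/144 = 56.9%.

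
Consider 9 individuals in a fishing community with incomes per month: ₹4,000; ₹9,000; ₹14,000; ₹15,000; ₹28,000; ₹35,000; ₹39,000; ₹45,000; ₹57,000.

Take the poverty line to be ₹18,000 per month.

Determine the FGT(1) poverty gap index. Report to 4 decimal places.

Below the line: ₹4,000, ₹9,000, ₹14,000, ₹15,000 (q = 4 of N = 9).
Shortfall ratios: (18000−4000)/18000 = 0.7778; (18000−9000)/18000 = 0.5000; (18000−14000)/18000 = 0.2222; (18000−15000)/18000 = 0.1667.
Sum of shortfalls = 1.666667; P₁ averages over all N: 1.666667 / 9 = 0.1852.

0.1852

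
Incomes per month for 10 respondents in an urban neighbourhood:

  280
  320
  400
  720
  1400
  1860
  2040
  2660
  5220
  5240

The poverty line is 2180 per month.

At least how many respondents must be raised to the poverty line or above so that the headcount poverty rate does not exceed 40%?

3

7 of the 10 respondents are poor, so H = 7/10 = 0.700.
A headcount ratio of at most 40% allows at most ⌊0.40 × 10⌋ = 4 poor respondents.
So at least 7 − 4 = 3 must be lifted.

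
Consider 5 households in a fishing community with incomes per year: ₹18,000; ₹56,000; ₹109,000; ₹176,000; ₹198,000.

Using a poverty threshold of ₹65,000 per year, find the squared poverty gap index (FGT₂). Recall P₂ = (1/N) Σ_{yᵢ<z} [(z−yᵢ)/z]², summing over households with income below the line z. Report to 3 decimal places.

0.108

Poor units: ₹18,000, ₹56,000 (q = 2 of N = 5).
Normalized shortfalls: (65000−18000)/65000 = 0.7231; (65000−56000)/65000 = 0.1385.
Squared: 0.5228; 0.0192.
Sum = 0.542012; P₂ = 0.542012 / 5 = 0.108.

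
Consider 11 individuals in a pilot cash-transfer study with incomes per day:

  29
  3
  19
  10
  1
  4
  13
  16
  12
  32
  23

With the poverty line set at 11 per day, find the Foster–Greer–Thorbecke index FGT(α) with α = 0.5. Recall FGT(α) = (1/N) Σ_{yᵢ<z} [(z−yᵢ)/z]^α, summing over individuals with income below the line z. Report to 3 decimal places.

Below the line: 1, 3, 4, 10 (q = 4 of N = 11).
Gap ratios (z−y)/z: (11−1)/11 = 0.9091; (11−3)/11 = 0.7273; (11−4)/11 = 0.6364; (11−10)/11 = 0.0909.
Raised to α = 0.5: 0.95346; 0.85280; 0.79772; 0.30151.
Sum = 2.905501; FGT(0.5) = 2.905501 / 11 = 0.264.

0.264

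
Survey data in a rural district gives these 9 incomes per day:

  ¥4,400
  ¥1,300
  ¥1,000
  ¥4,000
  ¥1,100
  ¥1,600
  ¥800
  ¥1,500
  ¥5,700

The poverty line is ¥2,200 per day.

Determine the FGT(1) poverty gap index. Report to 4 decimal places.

0.2980

Incomes under z: ¥800, ¥1,000, ¥1,100, ¥1,300, ¥1,500, ¥1,600 (q = 6 of N = 9).
Normalized shortfalls: (2200−800)/2200 = 0.6364; (2200−1000)/2200 = 0.5455; (2200−1100)/2200 = 0.5000; (2200−1300)/2200 = 0.4091; (2200−1500)/2200 = 0.3182; (2200−1600)/2200 = 0.2727.
Sum of shortfalls = 2.681818; P₁ averages over all N: 2.681818 / 9 = 0.2980.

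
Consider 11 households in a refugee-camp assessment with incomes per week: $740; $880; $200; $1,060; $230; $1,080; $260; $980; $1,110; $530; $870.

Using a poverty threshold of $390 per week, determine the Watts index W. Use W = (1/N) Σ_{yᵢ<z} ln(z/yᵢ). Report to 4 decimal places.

Below z: $200, $230, $260 (q = 3 of N = 11).
ln(z/y) terms: ln(390/200) = 0.6678; ln(390/230) = 0.5281; ln(390/260) = 0.4055.
W = 1.601362 / 11 = 0.1456.

0.1456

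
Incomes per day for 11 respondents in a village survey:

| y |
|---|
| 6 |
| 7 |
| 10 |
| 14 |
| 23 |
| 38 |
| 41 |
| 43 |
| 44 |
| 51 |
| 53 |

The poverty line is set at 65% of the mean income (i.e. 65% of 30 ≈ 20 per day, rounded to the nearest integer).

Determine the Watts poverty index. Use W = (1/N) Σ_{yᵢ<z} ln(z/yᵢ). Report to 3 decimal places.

Incomes under z: 6, 7, 10, 14 (q = 4 of N = 11).
Log shortfalls: ln(20/6) = 1.2040; ln(20/7) = 1.0498; ln(20/10) = 0.6931; ln(20/14) = 0.3567.
W = 3.303617 / 11 = 0.300.

0.300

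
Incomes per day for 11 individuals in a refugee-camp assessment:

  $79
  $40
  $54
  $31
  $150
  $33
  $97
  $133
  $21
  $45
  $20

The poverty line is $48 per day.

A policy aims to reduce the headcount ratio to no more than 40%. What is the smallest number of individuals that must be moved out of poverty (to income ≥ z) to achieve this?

2

6 of the 11 individuals are poor, so H = 6/11 = 0.545.
A headcount ratio of at most 40% allows at most ⌊0.40 × 11⌋ = 4 poor individuals.
So at least 6 − 4 = 2 must be lifted.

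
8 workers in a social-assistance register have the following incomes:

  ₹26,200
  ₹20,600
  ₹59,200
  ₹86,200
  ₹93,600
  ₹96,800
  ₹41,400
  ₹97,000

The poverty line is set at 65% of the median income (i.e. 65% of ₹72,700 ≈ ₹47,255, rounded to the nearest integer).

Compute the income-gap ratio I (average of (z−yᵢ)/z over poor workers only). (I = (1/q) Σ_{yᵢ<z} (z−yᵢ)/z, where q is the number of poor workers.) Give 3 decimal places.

Below the line: ₹20,600, ₹26,200, ₹41,400 (q = 3 of N = 8).
Relative gaps: 0.5641, 0.4456, 0.1239; sum = 1.133531.
The income-gap ratio divides by q (the poor only): 1.133531 / 3 = 0.378.

0.378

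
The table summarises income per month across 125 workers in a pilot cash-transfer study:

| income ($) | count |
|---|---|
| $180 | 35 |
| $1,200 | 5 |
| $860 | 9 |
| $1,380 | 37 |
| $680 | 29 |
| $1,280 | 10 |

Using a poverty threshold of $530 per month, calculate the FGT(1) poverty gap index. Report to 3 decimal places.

0.185

Poor units: 35×$180 (q = 35 of N = 125).
Relative gaps: (530−180)/530 = 0.6604 (×35).
Σ = 23.113208. Dividing by the full population N = 125 gives P₁ = 0.185.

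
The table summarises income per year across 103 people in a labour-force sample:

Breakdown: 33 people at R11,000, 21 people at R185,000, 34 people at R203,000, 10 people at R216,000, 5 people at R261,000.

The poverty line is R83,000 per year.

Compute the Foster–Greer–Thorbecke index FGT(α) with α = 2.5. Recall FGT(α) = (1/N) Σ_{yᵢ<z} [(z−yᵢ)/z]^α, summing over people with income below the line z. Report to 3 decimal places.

Below the line: 33×R11,000 (q = 33 of N = 103).
Normalized shortfalls: (83000−11000)/83000 = 0.8675 (×33).
Raised to α = 2.5: 0.70087 (×33).
Sum = 23.128632; FGT(2.5) = 23.128632 / 103 = 0.225.

0.225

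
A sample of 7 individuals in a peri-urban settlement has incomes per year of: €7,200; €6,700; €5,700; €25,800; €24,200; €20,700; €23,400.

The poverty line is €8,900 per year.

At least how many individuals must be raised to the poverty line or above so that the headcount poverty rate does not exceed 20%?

Currently q = 3 of N = 7 are below the line (H = 0.429).
A headcount ratio of at most 20% allows at most ⌊0.20 × 7⌋ = 1 poor individuals.
So at least 3 − 1 = 2 must be lifted.

2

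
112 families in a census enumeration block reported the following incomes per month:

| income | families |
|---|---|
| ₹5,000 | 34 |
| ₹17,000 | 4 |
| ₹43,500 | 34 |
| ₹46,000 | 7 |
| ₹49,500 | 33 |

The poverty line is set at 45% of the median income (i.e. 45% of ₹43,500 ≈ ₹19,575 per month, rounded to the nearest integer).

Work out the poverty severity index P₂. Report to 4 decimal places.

Below the line: 34×₹5,000, 4×₹17,000 (q = 38 of N = 112).
Gap ratios (z−y)/z: (19575−5000)/19575 = 0.7446 (×34); (19575−17000)/19575 = 0.1315 (×4).
Squared: 0.5544 (×34); 0.0173 (×4).
Sum = 18.918398; P₂ = 18.918398 / 112 = 0.1689.

0.1689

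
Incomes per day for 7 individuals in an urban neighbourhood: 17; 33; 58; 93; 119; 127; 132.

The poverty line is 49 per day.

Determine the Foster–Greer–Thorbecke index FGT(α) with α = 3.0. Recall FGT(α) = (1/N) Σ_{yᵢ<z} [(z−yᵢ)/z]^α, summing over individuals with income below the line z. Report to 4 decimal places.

0.0448

Below the line: 17, 33 (q = 2 of N = 7).
Normalized shortfalls: (49−17)/49 = 0.6531; (49−33)/49 = 0.3265.
Raised to α = 3.0: 0.27852; 0.03482.
Sum = 0.313339; FGT(3.0) = 0.313339 / 7 = 0.0448.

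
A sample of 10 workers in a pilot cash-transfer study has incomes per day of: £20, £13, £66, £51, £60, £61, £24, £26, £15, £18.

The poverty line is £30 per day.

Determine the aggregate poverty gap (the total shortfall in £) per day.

£64

Poor units: £13, £15, £18, £20, £24, £26 (q = 6 of N = 10).
Individual gaps: 30−13 = 17; 30−15 = 15; 30−18 = 12; 30−20 = 10; 30−24 = 6; 30−26 = 4.
Aggregate gap = £64.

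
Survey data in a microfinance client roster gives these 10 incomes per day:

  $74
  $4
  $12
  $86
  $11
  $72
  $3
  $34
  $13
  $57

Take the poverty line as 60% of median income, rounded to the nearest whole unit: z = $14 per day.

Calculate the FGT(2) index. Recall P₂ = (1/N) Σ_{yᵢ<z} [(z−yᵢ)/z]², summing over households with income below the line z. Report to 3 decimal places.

Poor units: $3, $4, $11, $12, $13 (q = 5 of N = 10).
Relative gaps: (14−3)/14 = 0.7857; (14−4)/14 = 0.7143; (14−11)/14 = 0.2143; (14−12)/14 = 0.1429; (14−13)/14 = 0.0714.
Squared: 0.6173; 0.5102; 0.0459; 0.0204; 0.0051.
Sum = 1.198980; P₂ = 1.198980 / 10 = 0.120.

0.120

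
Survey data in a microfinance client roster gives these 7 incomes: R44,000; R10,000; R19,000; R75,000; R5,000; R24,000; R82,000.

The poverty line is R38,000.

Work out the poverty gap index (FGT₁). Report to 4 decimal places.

0.3534

Below z: R5,000, R10,000, R19,000, R24,000 (q = 4 of N = 7).
Normalized shortfalls: (38000−5000)/38000 = 0.8684; (38000−10000)/38000 = 0.7368; (38000−19000)/38000 = 0.5000; (38000−24000)/38000 = 0.3684.
Sum of shortfalls = 2.473684; P₁ averages over all N: 2.473684 / 7 = 0.3534.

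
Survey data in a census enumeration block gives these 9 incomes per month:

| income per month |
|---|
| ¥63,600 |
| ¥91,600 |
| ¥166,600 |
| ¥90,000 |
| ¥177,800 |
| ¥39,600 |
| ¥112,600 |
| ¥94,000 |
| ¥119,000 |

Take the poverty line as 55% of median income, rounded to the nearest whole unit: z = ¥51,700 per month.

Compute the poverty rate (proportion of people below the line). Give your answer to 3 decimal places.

1 of the 9 people have income below ¥51,700.
H = 1/9 = 0.111.

0.111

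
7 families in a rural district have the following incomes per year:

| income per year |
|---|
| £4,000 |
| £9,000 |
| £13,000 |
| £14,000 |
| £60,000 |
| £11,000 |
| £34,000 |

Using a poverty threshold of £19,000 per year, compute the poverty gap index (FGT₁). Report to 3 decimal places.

0.331

Below z: £4,000, £9,000, £11,000, £13,000, £14,000 (q = 5 of N = 7).
Gap ratios (z−y)/z: (19000−4000)/19000 = 0.7895; (19000−9000)/19000 = 0.5263; (19000−11000)/19000 = 0.4211; (19000−13000)/19000 = 0.3158; (19000−14000)/19000 = 0.2632.
Sum of shortfalls = 2.315789; P₁ averages over all N: 2.315789 / 7 = 0.331.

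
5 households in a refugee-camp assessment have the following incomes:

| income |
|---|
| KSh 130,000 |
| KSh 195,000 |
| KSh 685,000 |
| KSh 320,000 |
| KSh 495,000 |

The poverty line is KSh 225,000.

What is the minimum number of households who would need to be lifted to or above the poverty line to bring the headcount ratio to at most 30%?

Currently q = 2 of N = 5 are below the line (H = 0.400).
A headcount ratio of at most 30% allows at most ⌊0.30 × 5⌋ = 1 poor households.
So at least 2 − 1 = 1 must be lifted.

1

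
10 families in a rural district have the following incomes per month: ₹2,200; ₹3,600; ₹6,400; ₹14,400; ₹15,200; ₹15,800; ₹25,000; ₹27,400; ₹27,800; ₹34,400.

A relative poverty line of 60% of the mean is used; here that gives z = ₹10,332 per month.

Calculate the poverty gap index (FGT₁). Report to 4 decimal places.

0.1819

Incomes under z: ₹2,200, ₹3,600, ₹6,400 (q = 3 of N = 10).
Normalized shortfalls: (10332−2200)/10332 = 0.7871; (10332−3600)/10332 = 0.6516; (10332−6400)/10332 = 0.3806.
Sum of shortfalls = 1.819202; P₁ averages over all N: 1.819202 / 10 = 0.1819.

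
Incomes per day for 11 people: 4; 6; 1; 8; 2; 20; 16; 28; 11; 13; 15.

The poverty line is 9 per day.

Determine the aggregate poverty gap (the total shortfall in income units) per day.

24

Below z: 1, 2, 4, 6, 8 (q = 5 of N = 11).
Individual gaps: 9−1 = 8; 9−2 = 7; 9−4 = 5; 9−6 = 3; 9−8 = 1.
Aggregate gap = 24.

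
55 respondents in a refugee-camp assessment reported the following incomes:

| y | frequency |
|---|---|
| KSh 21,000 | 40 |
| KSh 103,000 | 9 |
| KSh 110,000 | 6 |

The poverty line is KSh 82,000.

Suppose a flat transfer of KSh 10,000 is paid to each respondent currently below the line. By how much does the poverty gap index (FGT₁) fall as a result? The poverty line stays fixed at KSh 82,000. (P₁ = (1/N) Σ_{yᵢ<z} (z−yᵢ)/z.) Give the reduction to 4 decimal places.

0.0887

Before: below the line — 40×KSh 21,000; poverty gap index (FGT₁) = 0.541020.
After the KSh 10,000 transfer: below the line — 40×KSh 31,000; poverty gap index (FGT₁) = 0.452328.
Reduction = 0.541020 − 0.452328 = 0.0887.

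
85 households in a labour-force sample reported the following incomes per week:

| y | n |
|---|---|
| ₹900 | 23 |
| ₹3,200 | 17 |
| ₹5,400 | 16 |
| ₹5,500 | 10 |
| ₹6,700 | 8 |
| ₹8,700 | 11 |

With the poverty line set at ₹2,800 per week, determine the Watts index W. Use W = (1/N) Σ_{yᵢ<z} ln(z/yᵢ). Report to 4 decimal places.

Incomes under z: 23×₹900 (q = 23 of N = 85).
Log shortfalls: ln(2800/900) = 1.1350 (×23).
W = 26.104538 / 85 = 0.3071.

0.3071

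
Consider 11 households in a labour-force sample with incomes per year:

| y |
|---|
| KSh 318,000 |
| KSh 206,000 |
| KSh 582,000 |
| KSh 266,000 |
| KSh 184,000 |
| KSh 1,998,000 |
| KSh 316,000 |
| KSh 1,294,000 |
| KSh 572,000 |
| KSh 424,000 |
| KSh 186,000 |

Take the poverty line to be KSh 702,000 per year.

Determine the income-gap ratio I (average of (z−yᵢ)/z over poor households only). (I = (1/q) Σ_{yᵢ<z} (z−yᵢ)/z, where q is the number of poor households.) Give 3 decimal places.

0.517

Poor units: KSh 184,000, KSh 186,000, KSh 206,000, KSh 266,000, KSh 316,000, KSh 318,000, KSh 424,000, KSh 572,000, KSh 582,000 (q = 9 of N = 11).
Shortfall ratios (z−y)/z: 0.7379, 0.7350, 0.7066, 0.6211, 0.5499, 0.5470, 0.3960, 0.1852, 0.1709; sum = 4.649573.
The income-gap ratio divides by q (the poor only): 4.649573 / 9 = 0.517.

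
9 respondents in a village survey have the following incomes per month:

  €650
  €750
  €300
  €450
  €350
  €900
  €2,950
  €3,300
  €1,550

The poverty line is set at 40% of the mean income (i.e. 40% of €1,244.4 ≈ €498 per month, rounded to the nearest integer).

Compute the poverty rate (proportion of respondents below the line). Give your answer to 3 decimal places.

0.333

3 of the 9 respondents have income below €498.
H = 3/9 = 0.333.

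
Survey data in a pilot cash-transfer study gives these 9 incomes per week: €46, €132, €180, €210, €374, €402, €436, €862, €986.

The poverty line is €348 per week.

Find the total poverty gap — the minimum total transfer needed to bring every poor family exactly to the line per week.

Below the line: €46, €132, €180, €210 (q = 4 of N = 9).
Individual gaps: 348−46 = 302; 348−132 = 216; 348−180 = 168; 348−210 = 138.
Aggregate gap = €824.

€824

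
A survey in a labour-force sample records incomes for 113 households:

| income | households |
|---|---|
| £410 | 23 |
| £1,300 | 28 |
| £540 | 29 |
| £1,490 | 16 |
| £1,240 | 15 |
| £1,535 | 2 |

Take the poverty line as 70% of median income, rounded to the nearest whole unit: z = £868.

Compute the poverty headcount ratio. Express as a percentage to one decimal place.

46.0%

52 of the 113 households have income below £868.
H = 52/113 = 46.0%.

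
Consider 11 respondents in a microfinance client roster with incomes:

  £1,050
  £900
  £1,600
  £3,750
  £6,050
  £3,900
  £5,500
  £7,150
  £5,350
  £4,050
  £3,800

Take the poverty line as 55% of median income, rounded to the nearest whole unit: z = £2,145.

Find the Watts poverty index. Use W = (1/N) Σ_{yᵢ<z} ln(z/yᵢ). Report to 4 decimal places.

0.1705

Poor units: £900, £1,050, £1,600 (q = 3 of N = 11).
Log gaps: ln(2145/900) = 0.8685; ln(2145/1050) = 0.7143; ln(2145/1600) = 0.2931.
W = 1.875985 / 11 = 0.1705.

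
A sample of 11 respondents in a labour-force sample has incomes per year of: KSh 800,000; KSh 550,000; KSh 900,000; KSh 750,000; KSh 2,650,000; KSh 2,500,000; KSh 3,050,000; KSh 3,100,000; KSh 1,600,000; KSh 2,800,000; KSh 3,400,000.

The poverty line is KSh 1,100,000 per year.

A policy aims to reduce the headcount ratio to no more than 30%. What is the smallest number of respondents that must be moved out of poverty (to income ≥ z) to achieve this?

4 of the 11 respondents are poor, so H = 4/11 = 0.364.
A headcount ratio of at most 30% allows at most ⌊0.30 × 11⌋ = 3 poor respondents.
So at least 4 − 3 = 1 must be lifted.

1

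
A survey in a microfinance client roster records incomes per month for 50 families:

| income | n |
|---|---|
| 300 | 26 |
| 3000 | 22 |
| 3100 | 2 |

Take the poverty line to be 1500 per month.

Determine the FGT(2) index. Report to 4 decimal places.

0.3328

Below the line: 26×300 (q = 26 of N = 50).
Gap ratios (z−y)/z: (1500−300)/1500 = 0.8000 (×26).
Squared: 0.6400 (×26).
Sum = 16.640000; P₂ = 16.640000 / 50 = 0.3328.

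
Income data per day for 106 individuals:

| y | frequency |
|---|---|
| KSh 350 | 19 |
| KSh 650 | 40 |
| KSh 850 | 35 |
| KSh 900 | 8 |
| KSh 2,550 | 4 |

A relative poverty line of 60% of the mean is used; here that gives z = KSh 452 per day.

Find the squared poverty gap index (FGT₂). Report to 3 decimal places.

Below the line: 19×KSh 350 (q = 19 of N = 106).
Normalized shortfalls: (452−350)/452 = 0.2257 (×19).
Squared: 0.0509 (×19).
Sum = 0.967558; P₂ = 0.967558 / 106 = 0.009.

0.009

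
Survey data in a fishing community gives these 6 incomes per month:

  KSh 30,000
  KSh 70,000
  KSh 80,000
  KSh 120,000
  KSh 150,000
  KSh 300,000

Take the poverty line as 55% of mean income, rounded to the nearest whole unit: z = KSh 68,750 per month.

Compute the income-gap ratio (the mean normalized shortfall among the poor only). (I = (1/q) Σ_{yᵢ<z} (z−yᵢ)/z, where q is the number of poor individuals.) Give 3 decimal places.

0.564

Incomes under z: KSh 30,000 (q = 1 of N = 6).
Relative gaps: 0.5636; sum = 0.563636.
The income-gap ratio divides by q (the poor only): 0.563636 / 1 = 0.564.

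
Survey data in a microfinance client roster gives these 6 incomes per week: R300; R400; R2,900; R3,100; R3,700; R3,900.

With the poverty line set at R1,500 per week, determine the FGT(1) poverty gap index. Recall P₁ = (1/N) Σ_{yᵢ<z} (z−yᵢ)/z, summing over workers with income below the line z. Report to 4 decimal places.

Poor units: R300, R400 (q = 2 of N = 6).
Shortfall ratios: (1500−300)/1500 = 0.8000; (1500−400)/1500 = 0.7333.
Sum of shortfalls = 1.533333; P₁ averages over all N: 1.533333 / 6 = 0.2556.

0.2556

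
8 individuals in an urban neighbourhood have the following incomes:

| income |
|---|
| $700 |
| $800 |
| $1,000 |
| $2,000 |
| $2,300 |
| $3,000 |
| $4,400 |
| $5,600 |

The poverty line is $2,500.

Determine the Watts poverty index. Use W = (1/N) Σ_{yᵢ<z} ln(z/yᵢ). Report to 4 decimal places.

Below z: $700, $800, $1,000, $2,000, $2,300 (q = 5 of N = 8).
ln(z/y) terms: ln(2500/700) = 1.2730; ln(2500/800) = 1.1394; ln(2500/1000) = 0.9163; ln(2500/2000) = 0.2231; ln(2500/2300) = 0.0834.
W = 3.635216 / 8 = 0.4544.

0.4544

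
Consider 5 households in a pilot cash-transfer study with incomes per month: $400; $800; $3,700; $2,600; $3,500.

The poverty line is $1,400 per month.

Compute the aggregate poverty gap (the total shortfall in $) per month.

Incomes under z: $400, $800 (q = 2 of N = 5).
Individual gaps: 1400−400 = 1000; 1400−800 = 600.
Aggregate gap = $1,600.

$1,600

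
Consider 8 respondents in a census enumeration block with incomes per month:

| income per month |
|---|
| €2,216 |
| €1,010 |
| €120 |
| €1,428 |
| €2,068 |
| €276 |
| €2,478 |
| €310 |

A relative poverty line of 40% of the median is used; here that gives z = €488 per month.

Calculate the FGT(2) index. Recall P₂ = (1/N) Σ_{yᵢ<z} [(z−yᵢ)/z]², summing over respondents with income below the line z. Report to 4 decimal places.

Below the line: €120, €276, €310 (q = 3 of N = 8).
Gap ratios (z−y)/z: (488−120)/488 = 0.7541; (488−276)/488 = 0.4344; (488−310)/488 = 0.3648.
Squared: 0.5687; 0.1887; 0.1330.
Sum = 0.890436; P₂ = 0.890436 / 8 = 0.1113.

0.1113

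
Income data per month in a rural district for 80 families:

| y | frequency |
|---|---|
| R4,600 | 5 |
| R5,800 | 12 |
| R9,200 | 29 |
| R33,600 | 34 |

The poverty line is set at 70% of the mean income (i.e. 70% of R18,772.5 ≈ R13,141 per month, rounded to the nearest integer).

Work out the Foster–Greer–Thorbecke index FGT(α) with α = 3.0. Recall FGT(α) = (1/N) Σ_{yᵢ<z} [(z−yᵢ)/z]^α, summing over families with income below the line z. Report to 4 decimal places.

0.0531

Below the line: 5×R4,600, 12×R5,800, 29×R9,200 (q = 46 of N = 80).
Shortfall ratios: (13141−4600)/13141 = 0.6500 (×5); (13141−5800)/13141 = 0.5586 (×12); (13141−9200)/13141 = 0.2999 (×29).
Raised to α = 3.0: 0.27456 (×5); 0.17433 (×12); 0.02697 (×29).
Sum = 4.247037; FGT(3.0) = 4.247037 / 80 = 0.0531.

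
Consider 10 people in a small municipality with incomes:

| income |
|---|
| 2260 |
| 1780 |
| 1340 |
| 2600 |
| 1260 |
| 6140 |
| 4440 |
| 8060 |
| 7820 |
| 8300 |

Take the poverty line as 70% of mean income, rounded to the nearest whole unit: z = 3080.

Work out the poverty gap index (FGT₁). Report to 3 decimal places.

0.200

Below z: 1260, 1340, 1780, 2260, 2600 (q = 5 of N = 10).
Gap ratios (z−y)/z: (3080−1260)/3080 = 0.5909; (3080−1340)/3080 = 0.5649; (3080−1780)/3080 = 0.4221; (3080−2260)/3080 = 0.2662; (3080−2600)/3080 = 0.1558.
Σ = 2.000000. Dividing by the full population N = 10 gives P₁ = 0.200.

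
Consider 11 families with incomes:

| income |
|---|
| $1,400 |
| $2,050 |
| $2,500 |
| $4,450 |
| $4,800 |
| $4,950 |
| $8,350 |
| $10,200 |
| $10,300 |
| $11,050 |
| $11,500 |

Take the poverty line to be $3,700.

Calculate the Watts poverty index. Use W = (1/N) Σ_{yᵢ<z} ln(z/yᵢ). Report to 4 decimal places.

0.1777

Below the line: $1,400, $2,050, $2,500 (q = 3 of N = 11).
Log shortfalls: ln(3700/1400) = 0.9719; ln(3700/2050) = 0.5905; ln(3700/2500) = 0.3920.
W = 1.954396 / 11 = 0.1777.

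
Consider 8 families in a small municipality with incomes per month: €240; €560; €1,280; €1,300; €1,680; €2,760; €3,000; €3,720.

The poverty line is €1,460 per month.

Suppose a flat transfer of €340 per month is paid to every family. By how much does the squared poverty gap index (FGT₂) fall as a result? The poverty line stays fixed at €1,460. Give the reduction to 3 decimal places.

0.074

Before: below the line — €240, €560, €1,280, €1,300; squared poverty gap index (FGT₂) = 0.13818.
After the €340 transfer: below the line — €580, €900; squared poverty gap index (FGT₂) = 0.06380.
Reduction = 0.13818 − 0.06380 = 0.074.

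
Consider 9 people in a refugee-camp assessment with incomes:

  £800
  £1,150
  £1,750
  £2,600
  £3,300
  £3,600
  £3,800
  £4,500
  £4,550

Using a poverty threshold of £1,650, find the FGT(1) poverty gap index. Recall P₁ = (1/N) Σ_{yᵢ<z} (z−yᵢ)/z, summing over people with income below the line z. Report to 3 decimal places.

0.091

Poor units: £800, £1,150 (q = 2 of N = 9).
Gap ratios (z−y)/z: (1650−800)/1650 = 0.5152; (1650−1150)/1650 = 0.3030.
Σ = 0.818182. Dividing by the full population N = 9 gives P₁ = 0.091.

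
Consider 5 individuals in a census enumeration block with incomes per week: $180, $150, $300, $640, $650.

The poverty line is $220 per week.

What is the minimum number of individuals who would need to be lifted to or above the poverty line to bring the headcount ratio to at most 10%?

Currently q = 2 of N = 5 are below the line (H = 0.400).
A headcount ratio of at most 10% allows at most ⌊0.10 × 5⌋ = 0 poor individuals.
So at least 2 − 0 = 2 must be lifted.

2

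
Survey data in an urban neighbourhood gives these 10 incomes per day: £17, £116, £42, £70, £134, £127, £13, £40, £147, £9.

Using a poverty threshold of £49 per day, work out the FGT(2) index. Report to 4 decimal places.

Below the line: £9, £13, £17, £40, £42 (q = 5 of N = 10).
Relative gaps: (49−9)/49 = 0.8163; (49−13)/49 = 0.7347; (49−17)/49 = 0.6531; (49−40)/49 = 0.1837; (49−42)/49 = 0.1429.
Squared: 0.6664; 0.5398; 0.4265; 0.0337; 0.0204.
Sum = 1.686797; P₂ = 1.686797 / 10 = 0.1687.

0.1687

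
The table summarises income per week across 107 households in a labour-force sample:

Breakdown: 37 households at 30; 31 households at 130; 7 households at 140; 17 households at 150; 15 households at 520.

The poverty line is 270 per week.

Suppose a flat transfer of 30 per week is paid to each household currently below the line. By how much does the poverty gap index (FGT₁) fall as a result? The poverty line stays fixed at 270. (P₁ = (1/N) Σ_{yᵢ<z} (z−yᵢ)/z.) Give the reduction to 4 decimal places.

Before: below the line — 37×30, 31×130, 7×140, 17×150; poverty gap index (FGT₁) = 0.559709.
After the 30 transfer: below the line — 37×60, 31×160, 7×170, 17×180; poverty gap index (FGT₁) = 0.464174.
Reduction = 0.559709 − 0.464174 = 0.0955.

0.0955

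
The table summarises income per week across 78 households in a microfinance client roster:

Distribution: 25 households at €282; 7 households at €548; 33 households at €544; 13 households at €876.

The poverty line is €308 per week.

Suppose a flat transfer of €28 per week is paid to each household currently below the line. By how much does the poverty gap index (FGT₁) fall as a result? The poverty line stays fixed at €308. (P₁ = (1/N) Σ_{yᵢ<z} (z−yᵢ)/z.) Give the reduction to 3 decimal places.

0.027

Before: below the line — 25×€282; poverty gap index (FGT₁) = 0.02706.
After the €28 transfer: below the line — none; poverty gap index (FGT₁) = 0.00000.
Reduction = 0.02706 − 0.00000 = 0.027.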